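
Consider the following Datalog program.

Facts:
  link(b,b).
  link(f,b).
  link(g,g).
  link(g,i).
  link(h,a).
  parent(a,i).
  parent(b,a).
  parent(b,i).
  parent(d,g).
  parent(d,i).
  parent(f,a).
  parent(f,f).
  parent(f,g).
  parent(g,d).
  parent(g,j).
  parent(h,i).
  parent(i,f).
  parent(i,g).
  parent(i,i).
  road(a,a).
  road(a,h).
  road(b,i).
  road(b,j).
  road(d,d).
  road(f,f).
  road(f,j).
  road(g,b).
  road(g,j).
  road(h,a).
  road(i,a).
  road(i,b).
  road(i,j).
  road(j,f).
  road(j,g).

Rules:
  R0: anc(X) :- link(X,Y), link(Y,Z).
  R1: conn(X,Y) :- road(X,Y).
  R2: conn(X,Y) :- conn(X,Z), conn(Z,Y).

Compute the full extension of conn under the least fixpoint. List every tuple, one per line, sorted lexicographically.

round 1: derive conn(a,a) via R1 from road(a,a)
round 1: derive conn(a,h) via R1 from road(a,h)
round 1: derive conn(b,i) via R1 from road(b,i)
round 1: derive conn(b,j) via R1 from road(b,j)
round 1: derive conn(d,d) via R1 from road(d,d)
round 1: derive conn(f,f) via R1 from road(f,f)
round 1: derive conn(f,j) via R1 from road(f,j)
round 1: derive conn(g,b) via R1 from road(g,b)
round 1: derive conn(g,j) via R1 from road(g,j)
round 1: derive conn(h,a) via R1 from road(h,a)
round 1: derive conn(i,a) via R1 from road(i,a)
round 1: derive conn(i,b) via R1 from road(i,b)
round 1: derive conn(i,j) via R1 from road(i,j)
round 1: derive conn(j,f) via R1 from road(j,f)
round 1: derive conn(j,g) via R1 from road(j,g)
round 2: derive conn(b,a) via R2 from conn(b,i), conn(i,a)
round 2: derive conn(b,b) via R2 from conn(b,i), conn(i,b)
round 2: derive conn(b,f) via R2 from conn(b,j), conn(j,f)
round 2: derive conn(b,g) via R2 from conn(b,j), conn(j,g)
round 2: derive conn(f,g) via R2 from conn(f,j), conn(j,g)
round 2: derive conn(g,f) via R2 from conn(g,j), conn(j,f)
round 2: derive conn(g,g) via R2 from conn(g,j), conn(j,g)
round 2: derive conn(g,i) via R2 from conn(g,b), conn(b,i)
round 2: derive conn(h,h) via R2 from conn(h,a), conn(a,h)
round 2: derive conn(i,f) via R2 from conn(i,j), conn(j,f)
round 2: derive conn(i,g) via R2 from conn(i,j), conn(j,g)
round 2: derive conn(i,h) via R2 from conn(i,a), conn(a,h)
round 2: derive conn(i,i) via R2 from conn(i,b), conn(b,i)
round 2: derive conn(j,b) via R2 from conn(j,g), conn(g,b)
round 2: derive conn(j,j) via R2 from conn(j,f), conn(f,j)
round 3: derive conn(b,h) via R2 from conn(b,a), conn(a,h)
round 3: derive conn(f,b) via R2 from conn(f,g), conn(g,b)
round 3: derive conn(f,i) via R2 from conn(f,g), conn(g,i)
round 3: derive conn(g,a) via R2 from conn(g,b), conn(b,a)
round 3: derive conn(g,h) via R2 from conn(g,i), conn(i,h)
round 3: derive conn(j,a) via R2 from conn(j,b), conn(b,a)
round 3: derive conn(j,i) via R2 from conn(j,b), conn(b,i)
round 4: derive conn(f,a) via R2 from conn(f,b), conn(b,a)
round 4: derive conn(f,h) via R2 from conn(f,b), conn(b,h)
round 4: derive conn(j,h) via R2 from conn(j,a), conn(a,h)

conn(a,a)
conn(a,h)
conn(b,a)
conn(b,b)
conn(b,f)
conn(b,g)
conn(b,h)
conn(b,i)
conn(b,j)
conn(d,d)
conn(f,a)
conn(f,b)
conn(f,f)
conn(f,g)
conn(f,h)
conn(f,i)
conn(f,j)
conn(g,a)
conn(g,b)
conn(g,f)
conn(g,g)
conn(g,h)
conn(g,i)
conn(g,j)
conn(h,a)
conn(h,h)
conn(i,a)
conn(i,b)
conn(i,f)
conn(i,g)
conn(i,h)
conn(i,i)
conn(i,j)
conn(j,a)
conn(j,b)
conn(j,f)
conn(j,g)
conn(j,h)
conn(j,i)
conn(j,j)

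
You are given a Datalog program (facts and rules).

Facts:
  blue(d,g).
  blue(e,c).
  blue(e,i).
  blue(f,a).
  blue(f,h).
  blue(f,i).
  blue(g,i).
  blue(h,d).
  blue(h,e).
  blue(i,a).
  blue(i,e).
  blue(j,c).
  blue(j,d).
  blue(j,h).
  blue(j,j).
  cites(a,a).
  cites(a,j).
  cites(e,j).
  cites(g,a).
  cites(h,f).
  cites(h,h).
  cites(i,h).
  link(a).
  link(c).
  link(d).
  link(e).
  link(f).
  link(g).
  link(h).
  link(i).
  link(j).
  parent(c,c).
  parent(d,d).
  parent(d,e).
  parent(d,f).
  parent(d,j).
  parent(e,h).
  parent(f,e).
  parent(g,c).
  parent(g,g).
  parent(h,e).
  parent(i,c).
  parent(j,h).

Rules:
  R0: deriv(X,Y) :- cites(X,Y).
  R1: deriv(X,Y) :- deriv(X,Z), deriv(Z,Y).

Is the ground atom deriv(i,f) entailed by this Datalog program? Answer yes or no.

round 1: derive deriv(a,a) via R0 from cites(a,a)
round 1: derive deriv(a,j) via R0 from cites(a,j)
round 1: derive deriv(e,j) via R0 from cites(e,j)
round 1: derive deriv(g,a) via R0 from cites(g,a)
round 1: derive deriv(h,f) via R0 from cites(h,f)
round 1: derive deriv(h,h) via R0 from cites(h,h)
round 1: derive deriv(i,h) via R0 from cites(i,h)
round 2: derive deriv(g,j) via R1 from deriv(g,a), deriv(a,j)
round 2: derive deriv(i,f) via R1 from deriv(i,h), deriv(h,f)

yes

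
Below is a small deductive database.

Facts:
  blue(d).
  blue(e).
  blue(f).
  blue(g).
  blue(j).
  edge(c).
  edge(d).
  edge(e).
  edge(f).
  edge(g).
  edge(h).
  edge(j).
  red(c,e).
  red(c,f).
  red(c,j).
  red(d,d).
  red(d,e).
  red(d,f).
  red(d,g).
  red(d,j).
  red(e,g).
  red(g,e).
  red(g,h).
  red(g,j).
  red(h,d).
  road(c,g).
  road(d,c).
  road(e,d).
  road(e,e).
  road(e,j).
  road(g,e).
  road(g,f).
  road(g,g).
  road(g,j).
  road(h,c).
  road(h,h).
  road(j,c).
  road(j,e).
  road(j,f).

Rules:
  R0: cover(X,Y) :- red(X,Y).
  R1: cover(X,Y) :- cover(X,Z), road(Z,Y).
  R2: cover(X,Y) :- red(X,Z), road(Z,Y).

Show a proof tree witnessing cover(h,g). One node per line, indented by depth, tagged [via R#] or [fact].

round 1: derive cover(c,e) via R0 from red(c,e)
round 1: derive cover(c,f) via R0 from red(c,f)
round 1: derive cover(c,j) via R0 from red(c,j)
round 1: derive cover(d,d) via R0 from red(d,d)
round 1: derive cover(d,e) via R0 from red(d,e)
round 1: derive cover(d,f) via R0 from red(d,f)
round 1: derive cover(d,g) via R0 from red(d,g)
round 1: derive cover(d,j) via R0 from red(d,j)
round 1: derive cover(e,g) via R0 from red(e,g)
round 1: derive cover(g,e) via R0 from red(g,e)
round 1: derive cover(g,h) via R0 from red(g,h)
round 1: derive cover(g,j) via R0 from red(g,j)
round 1: derive cover(h,d) via R0 from red(h,d)
round 1: derive cover(c,c) via R2 from red(c,j), road(j,c)
round 1: derive cover(c,d) via R2 from red(c,e), road(e,d)
round 1: derive cover(d,c) via R2 from red(d,d), road(d,c)
round 1: derive cover(e,e) via R2 from red(e,g), road(g,e)
round 1: derive cover(e,f) via R2 from red(e,g), road(g,f)
round 1: derive cover(e,j) via R2 from red(e,g), road(g,j)
round 1: derive cover(g,c) via R2 from red(g,h), road(h,c)
round 1: derive cover(g,d) via R2 from red(g,e), road(e,d)
round 1: derive cover(g,f) via R2 from red(g,j), road(j,f)
round 1: derive cover(h,c) via R2 from red(h,d), road(d,c)
round 2: derive cover(c,g) via R1 from cover(c,c), road(c,g)
round 2: derive cover(e,c) via R1 from cover(e,j), road(j,c)
round 2: derive cover(e,d) via R1 from cover(e,e), road(e,d)
round 2: derive cover(g,g) via R1 from cover(g,c), road(c,g)
round 2: derive cover(h,g) via R1 from cover(h,c), road(c,g)
round 3: derive cover(h,e) via R1 from cover(h,g), road(g,e)
round 3: derive cover(h,f) via R1 from cover(h,g), road(g,f)
round 3: derive cover(h,j) via R1 from cover(h,g), road(g,j)

cover(h,g)  [via R1]
  cover(h,c)  [via R2]
    red(h,d)  [fact]
    road(d,c)  [fact]
  road(c,g)  [fact]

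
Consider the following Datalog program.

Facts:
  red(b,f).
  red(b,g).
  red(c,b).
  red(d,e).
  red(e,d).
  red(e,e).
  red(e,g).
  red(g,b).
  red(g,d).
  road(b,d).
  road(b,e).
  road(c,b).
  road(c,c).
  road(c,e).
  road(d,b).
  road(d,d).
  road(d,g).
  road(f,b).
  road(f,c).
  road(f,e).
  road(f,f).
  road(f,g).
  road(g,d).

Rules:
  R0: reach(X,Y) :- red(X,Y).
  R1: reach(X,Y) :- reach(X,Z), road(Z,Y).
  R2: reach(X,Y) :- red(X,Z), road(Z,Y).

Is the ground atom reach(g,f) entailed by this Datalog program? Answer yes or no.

round 1: derive reach(b,f) via R0 from red(b,f)
round 1: derive reach(b,g) via R0 from red(b,g)
round 1: derive reach(c,b) via R0 from red(c,b)
round 1: derive reach(d,e) via R0 from red(d,e)
round 1: derive reach(e,d) via R0 from red(e,d)
round 1: derive reach(e,e) via R0 from red(e,e)
round 1: derive reach(e,g) via R0 from red(e,g)
round 1: derive reach(g,b) via R0 from red(g,b)
round 1: derive reach(g,d) via R0 from red(g,d)
round 1: derive reach(b,b) via R2 from red(b,f), road(f,b)
round 1: derive reach(b,c) via R2 from red(b,f), road(f,c)
round 1: derive reach(b,d) via R2 from red(b,g), road(g,d)
round 1: derive reach(b,e) via R2 from red(b,f), road(f,e)
round 1: derive reach(c,d) via R2 from red(c,b), road(b,d)
round 1: derive reach(c,e) via R2 from red(c,b), road(b,e)
round 1: derive reach(e,b) via R2 from red(e,d), road(d,b)
round 1: derive reach(g,e) via R2 from red(g,b), road(b,e)
round 1: derive reach(g,g) via R2 from red(g,d), road(d,g)
round 2: derive reach(c,g) via R1 from reach(c,d), road(d,g)

no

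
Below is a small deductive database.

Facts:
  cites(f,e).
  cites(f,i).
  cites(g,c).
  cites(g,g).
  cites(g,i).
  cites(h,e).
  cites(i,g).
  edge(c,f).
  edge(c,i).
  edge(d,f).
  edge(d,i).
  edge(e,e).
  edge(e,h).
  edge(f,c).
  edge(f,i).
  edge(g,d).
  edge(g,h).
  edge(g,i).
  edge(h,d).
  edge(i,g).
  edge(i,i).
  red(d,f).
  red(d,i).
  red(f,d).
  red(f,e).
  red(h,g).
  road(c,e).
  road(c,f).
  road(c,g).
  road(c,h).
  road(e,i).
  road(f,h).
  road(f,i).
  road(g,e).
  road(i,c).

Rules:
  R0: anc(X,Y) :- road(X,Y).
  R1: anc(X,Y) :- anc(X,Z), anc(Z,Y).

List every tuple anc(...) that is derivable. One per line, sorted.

anc(c,c)
anc(c,e)
anc(c,f)
anc(c,g)
anc(c,h)
anc(c,i)
anc(e,c)
anc(e,e)
anc(e,f)
anc(e,g)
anc(e,h)
anc(e,i)
anc(f,c)
anc(f,e)
anc(f,f)
anc(f,g)
anc(f,h)
anc(f,i)
anc(g,c)
anc(g,e)
anc(g,f)
anc(g,g)
anc(g,h)
anc(g,i)
anc(i,c)
anc(i,e)
anc(i,f)
anc(i,g)
anc(i,h)
anc(i,i)

round 1: derive anc(c,e) via R0 from road(c,e)
round 1: derive anc(c,f) via R0 from road(c,f)
round 1: derive anc(c,g) via R0 from road(c,g)
round 1: derive anc(c,h) via R0 from road(c,h)
round 1: derive anc(e,i) via R0 from road(e,i)
round 1: derive anc(f,h) via R0 from road(f,h)
round 1: derive anc(f,i) via R0 from road(f,i)
round 1: derive anc(g,e) via R0 from road(g,e)
round 1: derive anc(i,c) via R0 from road(i,c)
round 2: derive anc(c,i) via R1 from anc(c,e), anc(e,i)
round 2: derive anc(e,c) via R1 from anc(e,i), anc(i,c)
round 2: derive anc(f,c) via R1 from anc(f,i), anc(i,c)
round 2: derive anc(g,i) via R1 from anc(g,e), anc(e,i)
round 2: derive anc(i,e) via R1 from anc(i,c), anc(c,e)
round 2: derive anc(i,f) via R1 from anc(i,c), anc(c,f)
round 2: derive anc(i,g) via R1 from anc(i,c), anc(c,g)
round 2: derive anc(i,h) via R1 from anc(i,c), anc(c,h)
round 3: derive anc(c,c) via R1 from anc(c,e), anc(e,c)
round 3: derive anc(e,e) via R1 from anc(e,c), anc(c,e)
round 3: derive anc(e,f) via R1 from anc(e,c), anc(c,f)
round 3: derive anc(e,g) via R1 from anc(e,c), anc(c,g)
round 3: derive anc(e,h) via R1 from anc(e,c), anc(c,h)
round 3: derive anc(f,e) via R1 from anc(f,c), anc(c,e)
round 3: derive anc(f,f) via R1 from anc(f,c), anc(c,f)
round 3: derive anc(f,g) via R1 from anc(f,c), anc(c,g)
round 3: derive anc(g,c) via R1 from anc(g,e), anc(e,c)
round 3: derive anc(g,f) via R1 from anc(g,i), anc(i,f)
round 3: derive anc(g,g) via R1 from anc(g,i), anc(i,g)
round 3: derive anc(g,h) via R1 from anc(g,i), anc(i,h)
round 3: derive anc(i,i) via R1 from anc(i,c), anc(c,i)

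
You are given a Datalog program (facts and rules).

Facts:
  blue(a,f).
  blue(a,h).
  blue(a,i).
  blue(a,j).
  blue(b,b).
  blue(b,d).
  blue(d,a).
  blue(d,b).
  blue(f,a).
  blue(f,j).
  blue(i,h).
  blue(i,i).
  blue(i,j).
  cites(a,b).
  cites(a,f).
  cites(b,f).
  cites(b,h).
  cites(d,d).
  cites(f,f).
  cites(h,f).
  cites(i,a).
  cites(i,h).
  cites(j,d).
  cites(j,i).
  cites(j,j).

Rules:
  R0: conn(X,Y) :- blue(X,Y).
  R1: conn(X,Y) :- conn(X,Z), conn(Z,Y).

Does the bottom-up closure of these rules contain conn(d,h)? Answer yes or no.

round 1: derive conn(a,f) via R0 from blue(a,f)
round 1: derive conn(a,h) via R0 from blue(a,h)
round 1: derive conn(a,i) via R0 from blue(a,i)
round 1: derive conn(a,j) via R0 from blue(a,j)
round 1: derive conn(b,b) via R0 from blue(b,b)
round 1: derive conn(b,d) via R0 from blue(b,d)
round 1: derive conn(d,a) via R0 from blue(d,a)
round 1: derive conn(d,b) via R0 from blue(d,b)
round 1: derive conn(f,a) via R0 from blue(f,a)
round 1: derive conn(f,j) via R0 from blue(f,j)
round 1: derive conn(i,h) via R0 from blue(i,h)
round 1: derive conn(i,i) via R0 from blue(i,i)
round 1: derive conn(i,j) via R0 from blue(i,j)
round 2: derive conn(a,a) via R1 from conn(a,f), conn(f,a)
round 2: derive conn(b,a) via R1 from conn(b,d), conn(d,a)
round 2: derive conn(d,d) via R1 from conn(d,b), conn(b,d)
round 2: derive conn(d,f) via R1 from conn(d,a), conn(a,f)
round 2: derive conn(d,h) via R1 from conn(d,a), conn(a,h)
round 2: derive conn(d,i) via R1 from conn(d,a), conn(a,i)
round 2: derive conn(d,j) via R1 from conn(d,a), conn(a,j)
round 2: derive conn(f,f) via R1 from conn(f,a), conn(a,f)
round 2: derive conn(f,h) via R1 from conn(f,a), conn(a,h)
round 2: derive conn(f,i) via R1 from conn(f,a), conn(a,i)
round 3: derive conn(b,f) via R1 from conn(b,a), conn(a,f)
round 3: derive conn(b,h) via R1 from conn(b,a), conn(a,h)
round 3: derive conn(b,i) via R1 from conn(b,a), conn(a,i)
round 3: derive conn(b,j) via R1 from conn(b,a), conn(a,j)

yes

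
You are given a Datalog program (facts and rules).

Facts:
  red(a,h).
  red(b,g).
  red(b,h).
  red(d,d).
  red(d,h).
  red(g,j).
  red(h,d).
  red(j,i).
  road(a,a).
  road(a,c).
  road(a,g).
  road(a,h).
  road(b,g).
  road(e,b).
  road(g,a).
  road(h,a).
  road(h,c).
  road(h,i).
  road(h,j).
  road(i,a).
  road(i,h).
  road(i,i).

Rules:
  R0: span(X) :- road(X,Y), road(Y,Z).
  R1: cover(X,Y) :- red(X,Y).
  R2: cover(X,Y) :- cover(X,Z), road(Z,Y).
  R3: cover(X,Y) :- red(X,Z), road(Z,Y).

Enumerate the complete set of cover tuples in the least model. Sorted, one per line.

cover(a,a)
cover(a,c)
cover(a,g)
cover(a,h)
cover(a,i)
cover(a,j)
cover(b,a)
cover(b,c)
cover(b,g)
cover(b,h)
cover(b,i)
cover(b,j)
cover(d,a)
cover(d,c)
cover(d,d)
cover(d,g)
cover(d,h)
cover(d,i)
cover(d,j)
cover(g,j)
cover(h,d)
cover(j,a)
cover(j,c)
cover(j,g)
cover(j,h)
cover(j,i)
cover(j,j)

round 1: derive cover(a,h) via R1 from red(a,h)
round 1: derive cover(b,g) via R1 from red(b,g)
round 1: derive cover(b,h) via R1 from red(b,h)
round 1: derive cover(d,d) via R1 from red(d,d)
round 1: derive cover(d,h) via R1 from red(d,h)
round 1: derive cover(g,j) via R1 from red(g,j)
round 1: derive cover(h,d) via R1 from red(h,d)
round 1: derive cover(j,i) via R1 from red(j,i)
round 1: derive cover(a,a) via R3 from red(a,h), road(h,a)
round 1: derive cover(a,c) via R3 from red(a,h), road(h,c)
round 1: derive cover(a,i) via R3 from red(a,h), road(h,i)
round 1: derive cover(a,j) via R3 from red(a,h), road(h,j)
round 1: derive cover(b,a) via R3 from red(b,g), road(g,a)
round 1: derive cover(b,c) via R3 from red(b,h), road(h,c)
round 1: derive cover(b,i) via R3 from red(b,h), road(h,i)
round 1: derive cover(b,j) via R3 from red(b,h), road(h,j)
round 1: derive cover(d,a) via R3 from red(d,h), road(h,a)
round 1: derive cover(d,c) via R3 from red(d,h), road(h,c)
round 1: derive cover(d,i) via R3 from red(d,h), road(h,i)
round 1: derive cover(d,j) via R3 from red(d,h), road(h,j)
round 1: derive cover(j,a) via R3 from red(j,i), road(i,a)
round 1: derive cover(j,h) via R3 from red(j,i), road(i,h)
round 2: derive cover(a,g) via R2 from cover(a,a), road(a,g)
round 2: derive cover(d,g) via R2 from cover(d,a), road(a,g)
round 2: derive cover(j,c) via R2 from cover(j,a), road(a,c)
round 2: derive cover(j,g) via R2 from cover(j,a), road(a,g)
round 2: derive cover(j,j) via R2 from cover(j,h), road(h,j)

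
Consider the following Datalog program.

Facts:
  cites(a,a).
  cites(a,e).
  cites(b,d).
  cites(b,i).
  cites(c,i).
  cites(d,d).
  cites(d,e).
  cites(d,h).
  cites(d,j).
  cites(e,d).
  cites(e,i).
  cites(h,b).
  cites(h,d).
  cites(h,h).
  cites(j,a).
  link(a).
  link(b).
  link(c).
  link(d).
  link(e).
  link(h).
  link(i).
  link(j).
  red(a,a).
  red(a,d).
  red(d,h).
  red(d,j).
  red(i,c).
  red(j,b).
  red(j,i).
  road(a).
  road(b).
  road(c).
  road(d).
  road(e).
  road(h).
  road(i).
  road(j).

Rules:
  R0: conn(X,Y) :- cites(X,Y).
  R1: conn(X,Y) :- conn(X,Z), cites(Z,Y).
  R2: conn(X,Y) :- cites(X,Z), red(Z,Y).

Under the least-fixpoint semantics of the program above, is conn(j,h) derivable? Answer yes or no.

yes

round 1: derive conn(a,a) via R0 from cites(a,a)
round 1: derive conn(a,e) via R0 from cites(a,e)
round 1: derive conn(b,d) via R0 from cites(b,d)
round 1: derive conn(b,i) via R0 from cites(b,i)
round 1: derive conn(c,i) via R0 from cites(c,i)
round 1: derive conn(d,d) via R0 from cites(d,d)
round 1: derive conn(d,e) via R0 from cites(d,e)
round 1: derive conn(d,h) via R0 from cites(d,h)
round 1: derive conn(d,j) via R0 from cites(d,j)
round 1: derive conn(e,d) via R0 from cites(e,d)
round 1: derive conn(e,i) via R0 from cites(e,i)
round 1: derive conn(h,b) via R0 from cites(h,b)
round 1: derive conn(h,d) via R0 from cites(h,d)
round 1: derive conn(h,h) via R0 from cites(h,h)
round 1: derive conn(j,a) via R0 from cites(j,a)
round 1: derive conn(a,d) via R2 from cites(a,a), red(a,d)
round 1: derive conn(b,c) via R2 from cites(b,i), red(i,c)
round 1: derive conn(b,h) via R2 from cites(b,d), red(d,h)
round 1: derive conn(b,j) via R2 from cites(b,d), red(d,j)
round 1: derive conn(c,c) via R2 from cites(c,i), red(i,c)
round 1: derive conn(d,b) via R2 from cites(d,j), red(j,b)
round 1: derive conn(d,i) via R2 from cites(d,j), red(j,i)
round 1: derive conn(e,c) via R2 from cites(e,i), red(i,c)
round 1: derive conn(e,h) via R2 from cites(e,d), red(d,h)
round 1: derive conn(e,j) via R2 from cites(e,d), red(d,j)
round 1: derive conn(h,j) via R2 from cites(h,d), red(d,j)
round 1: derive conn(j,d) via R2 from cites(j,a), red(a,d)
round 2: derive conn(a,h) via R1 from conn(a,d), cites(d,h)
round 2: derive conn(a,i) via R1 from conn(a,e), cites(e,i)
round 2: derive conn(a,j) via R1 from conn(a,d), cites(d,j)
round 2: derive conn(b,a) via R1 from conn(b,j), cites(j,a)
round 2: derive conn(b,b) via R1 from conn(b,h), cites(h,b)
round 2: derive conn(b,e) via R1 from conn(b,d), cites(d,e)
round 2: derive conn(d,a) via R1 from conn(d,j), cites(j,a)
round 2: derive conn(e,a) via R1 from conn(e,j), cites(j,a)
round 2: derive conn(e,b) via R1 from conn(e,h), cites(h,b)
round 2: derive conn(e,e) via R1 from conn(e,d), cites(d,e)
round 2: derive conn(h,a) via R1 from conn(h,j), cites(j,a)
round 2: derive conn(h,e) via R1 from conn(h,d), cites(d,e)
round 2: derive conn(h,i) via R1 from conn(h,b), cites(b,i)
round 2: derive conn(j,e) via R1 from conn(j,a), cites(a,e)
round 2: derive conn(j,h) via R1 from conn(j,d), cites(d,h)
round 2: derive conn(j,j) via R1 from conn(j,d), cites(d,j)
round 3: derive conn(a,b) via R1 from conn(a,h), cites(h,b)
round 3: derive conn(j,b) via R1 from conn(j,h), cites(h,b)
round 3: derive conn(j,i) via R1 from conn(j,e), cites(e,i)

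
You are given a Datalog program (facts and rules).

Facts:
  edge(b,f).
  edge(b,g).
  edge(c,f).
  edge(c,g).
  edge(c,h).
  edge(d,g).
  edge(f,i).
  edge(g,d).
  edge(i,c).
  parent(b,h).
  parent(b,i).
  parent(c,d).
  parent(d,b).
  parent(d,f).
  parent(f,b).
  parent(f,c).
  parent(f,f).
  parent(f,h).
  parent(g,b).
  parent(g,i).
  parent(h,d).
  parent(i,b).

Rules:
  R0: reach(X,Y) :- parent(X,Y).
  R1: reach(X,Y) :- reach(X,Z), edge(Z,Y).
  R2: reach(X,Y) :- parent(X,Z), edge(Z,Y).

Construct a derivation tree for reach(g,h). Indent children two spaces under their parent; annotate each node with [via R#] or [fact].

round 1: derive reach(b,h) via R0 from parent(b,h)
round 1: derive reach(b,i) via R0 from parent(b,i)
round 1: derive reach(c,d) via R0 from parent(c,d)
round 1: derive reach(d,b) via R0 from parent(d,b)
round 1: derive reach(d,f) via R0 from parent(d,f)
round 1: derive reach(f,b) via R0 from parent(f,b)
round 1: derive reach(f,c) via R0 from parent(f,c)
round 1: derive reach(f,f) via R0 from parent(f,f)
round 1: derive reach(f,h) via R0 from parent(f,h)
round 1: derive reach(g,b) via R0 from parent(g,b)
round 1: derive reach(g,i) via R0 from parent(g,i)
round 1: derive reach(h,d) via R0 from parent(h,d)
round 1: derive reach(i,b) via R0 from parent(i,b)
round 1: derive reach(b,c) via R2 from parent(b,i), edge(i,c)
round 1: derive reach(c,g) via R2 from parent(c,d), edge(d,g)
round 1: derive reach(d,g) via R2 from parent(d,b), edge(b,g)
round 1: derive reach(d,i) via R2 from parent(d,f), edge(f,i)
round 1: derive reach(f,g) via R2 from parent(f,b), edge(b,g)
round 1: derive reach(f,i) via R2 from parent(f,f), edge(f,i)
round 1: derive reach(g,c) via R2 from parent(g,i), edge(i,c)
round 1: derive reach(g,f) via R2 from parent(g,b), edge(b,f)
round 1: derive reach(g,g) via R2 from parent(g,b), edge(b,g)
round 1: derive reach(h,g) via R2 from parent(h,d), edge(d,g)
round 1: derive reach(i,f) via R2 from parent(i,b), edge(b,f)
round 1: derive reach(i,g) via R2 from parent(i,b), edge(b,g)
round 2: derive reach(b,f) via R1 from reach(b,c), edge(c,f)
round 2: derive reach(b,g) via R1 from reach(b,c), edge(c,g)
round 2: derive reach(d,c) via R1 from reach(d,i), edge(i,c)
round 2: derive reach(d,d) via R1 from reach(d,g), edge(g,d)
round 2: derive reach(f,d) via R1 from reach(f,g), edge(g,d)
round 2: derive reach(g,d) via R1 from reach(g,g), edge(g,d)
round 2: derive reach(g,h) via R1 from reach(g,c), edge(c,h)
round 2: derive reach(i,d) via R1 from reach(i,g), edge(g,d)
round 2: derive reach(i,i) via R1 from reach(i,f), edge(f,i)
round 3: derive reach(b,d) via R1 from reach(b,g), edge(g,d)
round 3: derive reach(d,h) via R1 from reach(d,c), edge(c,h)
round 3: derive reach(i,c) via R1 from reach(i,i), edge(i,c)
round 4: derive reach(i,h) via R1 from reach(i,c), edge(c,h)

reach(g,h)  [via R1]
  reach(g,c)  [via R2]
    parent(g,i)  [fact]
    edge(i,c)  [fact]
  edge(c,h)  [fact]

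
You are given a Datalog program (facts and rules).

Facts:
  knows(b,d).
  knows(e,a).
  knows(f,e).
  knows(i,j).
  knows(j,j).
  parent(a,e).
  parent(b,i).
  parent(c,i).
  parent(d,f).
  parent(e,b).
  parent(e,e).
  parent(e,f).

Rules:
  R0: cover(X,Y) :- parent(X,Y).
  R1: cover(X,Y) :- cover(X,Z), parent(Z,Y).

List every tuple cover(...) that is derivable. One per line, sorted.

round 1: derive cover(a,e) via R0 from parent(a,e)
round 1: derive cover(b,i) via R0 from parent(b,i)
round 1: derive cover(c,i) via R0 from parent(c,i)
round 1: derive cover(d,f) via R0 from parent(d,f)
round 1: derive cover(e,b) via R0 from parent(e,b)
round 1: derive cover(e,e) via R0 from parent(e,e)
round 1: derive cover(e,f) via R0 from parent(e,f)
round 2: derive cover(a,b) via R1 from cover(a,e), parent(e,b)
round 2: derive cover(a,f) via R1 from cover(a,e), parent(e,f)
round 2: derive cover(e,i) via R1 from cover(e,b), parent(b,i)
round 3: derive cover(a,i) via R1 from cover(a,b), parent(b,i)

cover(a,b)
cover(a,e)
cover(a,f)
cover(a,i)
cover(b,i)
cover(c,i)
cover(d,f)
cover(e,b)
cover(e,e)
cover(e,f)
cover(e,i)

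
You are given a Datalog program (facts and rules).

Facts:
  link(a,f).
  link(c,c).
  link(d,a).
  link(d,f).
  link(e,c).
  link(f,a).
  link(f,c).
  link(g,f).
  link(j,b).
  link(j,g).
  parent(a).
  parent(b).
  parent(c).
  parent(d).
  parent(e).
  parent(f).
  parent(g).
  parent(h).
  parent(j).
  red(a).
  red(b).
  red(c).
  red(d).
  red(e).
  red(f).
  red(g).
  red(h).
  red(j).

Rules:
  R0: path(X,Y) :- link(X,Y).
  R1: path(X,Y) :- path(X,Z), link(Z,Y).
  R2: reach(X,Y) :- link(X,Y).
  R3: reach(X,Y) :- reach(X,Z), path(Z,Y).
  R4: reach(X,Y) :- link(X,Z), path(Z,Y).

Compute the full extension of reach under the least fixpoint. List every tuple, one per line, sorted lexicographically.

round 1: derive path(a,f) via R0 from link(a,f)
round 1: derive path(c,c) via R0 from link(c,c)
round 1: derive path(d,a) via R0 from link(d,a)
round 1: derive path(d,f) via R0 from link(d,f)
round 1: derive path(e,c) via R0 from link(e,c)
round 1: derive path(f,a) via R0 from link(f,a)
round 1: derive path(f,c) via R0 from link(f,c)
round 1: derive path(g,f) via R0 from link(g,f)
round 1: derive path(j,b) via R0 from link(j,b)
round 1: derive path(j,g) via R0 from link(j,g)
round 1: derive reach(a,f) via R2 from link(a,f)
round 1: derive reach(c,c) via R2 from link(c,c)
round 1: derive reach(d,a) via R2 from link(d,a)
round 1: derive reach(d,f) via R2 from link(d,f)
round 1: derive reach(e,c) via R2 from link(e,c)
round 1: derive reach(f,a) via R2 from link(f,a)
round 1: derive reach(f,c) via R2 from link(f,c)
round 1: derive reach(g,f) via R2 from link(g,f)
round 1: derive reach(j,b) via R2 from link(j,b)
round 1: derive reach(j,g) via R2 from link(j,g)
round 2: derive path(a,a) via R1 from path(a,f), link(f,a)
round 2: derive path(a,c) via R1 from path(a,f), link(f,c)
round 2: derive path(d,c) via R1 from path(d,f), link(f,c)
round 2: derive path(f,f) via R1 from path(f,a), link(a,f)
round 2: derive path(g,a) via R1 from path(g,f), link(f,a)
round 2: derive path(g,c) via R1 from path(g,f), link(f,c)
round 2: derive path(j,f) via R1 from path(j,g), link(g,f)
round 2: derive reach(a,a) via R3 from reach(a,f), path(f,a)
round 2: derive reach(a,c) via R3 from reach(a,f), path(f,c)
round 2: derive reach(d,c) via R3 from reach(d,f), path(f,c)
round 2: derive reach(f,f) via R3 from reach(f,a), path(a,f)
round 2: derive reach(g,a) via R3 from reach(g,f), path(f,a)
round 2: derive reach(g,c) via R3 from reach(g,f), path(f,c)
round 2: derive reach(j,f) via R3 from reach(j,g), path(g,f)
round 3: derive path(j,a) via R1 from path(j,f), link(f,a)
round 3: derive path(j,c) via R1 from path(j,f), link(f,c)
round 3: derive reach(j,a) via R3 from reach(j,f), path(f,a)
round 3: derive reach(j,c) via R3 from reach(j,f), path(f,c)

reach(a,a)
reach(a,c)
reach(a,f)
reach(c,c)
reach(d,a)
reach(d,c)
reach(d,f)
reach(e,c)
reach(f,a)
reach(f,c)
reach(f,f)
reach(g,a)
reach(g,c)
reach(g,f)
reach(j,a)
reach(j,b)
reach(j,c)
reach(j,f)
reach(j,g)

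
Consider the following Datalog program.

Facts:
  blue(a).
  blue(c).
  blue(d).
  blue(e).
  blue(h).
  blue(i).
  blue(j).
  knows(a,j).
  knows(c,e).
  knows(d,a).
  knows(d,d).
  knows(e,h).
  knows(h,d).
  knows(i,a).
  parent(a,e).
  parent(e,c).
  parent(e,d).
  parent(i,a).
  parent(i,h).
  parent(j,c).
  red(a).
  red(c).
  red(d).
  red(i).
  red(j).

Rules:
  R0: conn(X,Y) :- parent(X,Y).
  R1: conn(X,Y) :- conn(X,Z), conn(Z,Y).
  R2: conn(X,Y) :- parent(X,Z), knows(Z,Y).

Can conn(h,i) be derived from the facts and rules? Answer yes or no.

round 1: derive conn(a,e) via R0 from parent(a,e)
round 1: derive conn(e,c) via R0 from parent(e,c)
round 1: derive conn(e,d) via R0 from parent(e,d)
round 1: derive conn(i,a) via R0 from parent(i,a)
round 1: derive conn(i,h) via R0 from parent(i,h)
round 1: derive conn(j,c) via R0 from parent(j,c)
round 1: derive conn(a,h) via R2 from parent(a,e), knows(e,h)
round 1: derive conn(e,a) via R2 from parent(e,d), knows(d,a)
round 1: derive conn(e,e) via R2 from parent(e,c), knows(c,e)
round 1: derive conn(i,d) via R2 from parent(i,h), knows(h,d)
round 1: derive conn(i,j) via R2 from parent(i,a), knows(a,j)
round 1: derive conn(j,e) via R2 from parent(j,c), knows(c,e)
round 2: derive conn(a,a) via R1 from conn(a,e), conn(e,a)
round 2: derive conn(a,c) via R1 from conn(a,e), conn(e,c)
round 2: derive conn(a,d) via R1 from conn(a,e), conn(e,d)
round 2: derive conn(e,h) via R1 from conn(e,a), conn(a,h)
round 2: derive conn(i,c) via R1 from conn(i,j), conn(j,c)
round 2: derive conn(i,e) via R1 from conn(i,a), conn(a,e)
round 2: derive conn(j,a) via R1 from conn(j,e), conn(e,a)
round 2: derive conn(j,d) via R1 from conn(j,e), conn(e,d)
round 3: derive conn(j,h) via R1 from conn(j,a), conn(a,h)

no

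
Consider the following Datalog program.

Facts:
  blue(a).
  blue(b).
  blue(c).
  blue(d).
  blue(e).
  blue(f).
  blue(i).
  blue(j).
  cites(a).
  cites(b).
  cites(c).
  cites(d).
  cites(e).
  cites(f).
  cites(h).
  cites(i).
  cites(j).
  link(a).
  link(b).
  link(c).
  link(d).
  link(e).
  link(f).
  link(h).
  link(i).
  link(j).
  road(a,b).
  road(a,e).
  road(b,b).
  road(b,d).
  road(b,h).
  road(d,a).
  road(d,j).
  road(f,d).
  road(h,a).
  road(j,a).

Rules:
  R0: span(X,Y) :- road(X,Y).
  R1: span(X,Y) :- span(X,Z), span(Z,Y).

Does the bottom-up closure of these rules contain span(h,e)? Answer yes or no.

yes

round 1: derive span(a,b) via R0 from road(a,b)
round 1: derive span(a,e) via R0 from road(a,e)
round 1: derive span(b,b) via R0 from road(b,b)
round 1: derive span(b,d) via R0 from road(b,d)
round 1: derive span(b,h) via R0 from road(b,h)
round 1: derive span(d,a) via R0 from road(d,a)
round 1: derive span(d,j) via R0 from road(d,j)
round 1: derive span(f,d) via R0 from road(f,d)
round 1: derive span(h,a) via R0 from road(h,a)
round 1: derive span(j,a) via R0 from road(j,a)
round 2: derive span(a,d) via R1 from span(a,b), span(b,d)
round 2: derive span(a,h) via R1 from span(a,b), span(b,h)
round 2: derive span(b,a) via R1 from span(b,d), span(d,a)
round 2: derive span(b,j) via R1 from span(b,d), span(d,j)
round 2: derive span(d,b) via R1 from span(d,a), span(a,b)
round 2: derive span(d,e) via R1 from span(d,a), span(a,e)
round 2: derive span(f,a) via R1 from span(f,d), span(d,a)
round 2: derive span(f,j) via R1 from span(f,d), span(d,j)
round 2: derive span(h,b) via R1 from span(h,a), span(a,b)
round 2: derive span(h,e) via R1 from span(h,a), span(a,e)
round 2: derive span(j,b) via R1 from span(j,a), span(a,b)
round 2: derive span(j,e) via R1 from span(j,a), span(a,e)
round 3: derive span(a,a) via R1 from span(a,b), span(b,a)
round 3: derive span(a,j) via R1 from span(a,b), span(b,j)
round 3: derive span(b,e) via R1 from span(b,a), span(a,e)
round 3: derive span(d,d) via R1 from span(d,a), span(a,d)
round 3: derive span(d,h) via R1 from span(d,a), span(a,h)
round 3: derive span(f,b) via R1 from span(f,a), span(a,b)
round 3: derive span(f,e) via R1 from span(f,a), span(a,e)
round 3: derive span(f,h) via R1 from span(f,a), span(a,h)
round 3: derive span(h,d) via R1 from span(h,a), span(a,d)
round 3: derive span(h,h) via R1 from span(h,a), span(a,h)
round 3: derive span(h,j) via R1 from span(h,b), span(b,j)
round 3: derive span(j,d) via R1 from span(j,a), span(a,d)
round 3: derive span(j,h) via R1 from span(j,a), span(a,h)
round 3: derive span(j,j) via R1 from span(j,b), span(b,j)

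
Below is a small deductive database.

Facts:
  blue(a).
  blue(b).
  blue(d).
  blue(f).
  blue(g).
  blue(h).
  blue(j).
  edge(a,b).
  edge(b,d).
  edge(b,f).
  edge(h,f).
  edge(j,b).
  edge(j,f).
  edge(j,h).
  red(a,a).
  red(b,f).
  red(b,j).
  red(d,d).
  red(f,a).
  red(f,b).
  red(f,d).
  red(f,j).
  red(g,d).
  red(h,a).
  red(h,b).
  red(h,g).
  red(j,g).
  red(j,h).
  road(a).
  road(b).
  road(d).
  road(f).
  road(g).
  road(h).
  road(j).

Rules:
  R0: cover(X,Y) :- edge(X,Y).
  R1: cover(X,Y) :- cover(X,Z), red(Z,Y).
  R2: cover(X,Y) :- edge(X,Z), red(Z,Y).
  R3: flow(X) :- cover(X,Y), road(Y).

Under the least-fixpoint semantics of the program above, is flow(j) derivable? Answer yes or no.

yes

round 1: derive cover(a,b) via R0 from edge(a,b)
round 1: derive cover(b,d) via R0 from edge(b,d)
round 1: derive cover(b,f) via R0 from edge(b,f)
round 1: derive cover(h,f) via R0 from edge(h,f)
round 1: derive cover(j,b) via R0 from edge(j,b)
round 1: derive cover(j,f) via R0 from edge(j,f)
round 1: derive cover(j,h) via R0 from edge(j,h)
round 1: derive cover(a,f) via R2 from edge(a,b), red(b,f)
round 1: derive cover(a,j) via R2 from edge(a,b), red(b,j)
round 1: derive cover(b,a) via R2 from edge(b,f), red(f,a)
round 1: derive cover(b,b) via R2 from edge(b,f), red(f,b)
round 1: derive cover(b,j) via R2 from edge(b,f), red(f,j)
round 1: derive cover(h,a) via R2 from edge(h,f), red(f,a)
round 1: derive cover(h,b) via R2 from edge(h,f), red(f,b)
round 1: derive cover(h,d) via R2 from edge(h,f), red(f,d)
round 1: derive cover(h,j) via R2 from edge(h,f), red(f,j)
round 1: derive cover(j,a) via R2 from edge(j,f), red(f,a)
round 1: derive cover(j,d) via R2 from edge(j,f), red(f,d)
round 1: derive cover(j,g) via R2 from edge(j,h), red(h,g)
round 1: derive cover(j,j) via R2 from edge(j,b), red(b,j)
round 2: derive cover(a,a) via R1 from cover(a,f), red(f,a)
round 2: derive cover(a,d) via R1 from cover(a,f), red(f,d)
round 2: derive cover(a,g) via R1 from cover(a,j), red(j,g)
round 2: derive cover(a,h) via R1 from cover(a,j), red(j,h)
round 2: derive cover(b,g) via R1 from cover(b,j), red(j,g)
round 2: derive cover(b,h) via R1 from cover(b,j), red(j,h)
round 2: derive cover(h,g) via R1 from cover(h,j), red(j,g)
round 2: derive cover(h,h) via R1 from cover(h,j), red(j,h)
round 2: derive flow(a) via R3 from cover(a,b), road(b)
round 2: derive flow(b) via R3 from cover(b,a), road(a)
round 2: derive flow(h) via R3 from cover(h,a), road(a)
round 2: derive flow(j) via R3 from cover(j,a), road(a)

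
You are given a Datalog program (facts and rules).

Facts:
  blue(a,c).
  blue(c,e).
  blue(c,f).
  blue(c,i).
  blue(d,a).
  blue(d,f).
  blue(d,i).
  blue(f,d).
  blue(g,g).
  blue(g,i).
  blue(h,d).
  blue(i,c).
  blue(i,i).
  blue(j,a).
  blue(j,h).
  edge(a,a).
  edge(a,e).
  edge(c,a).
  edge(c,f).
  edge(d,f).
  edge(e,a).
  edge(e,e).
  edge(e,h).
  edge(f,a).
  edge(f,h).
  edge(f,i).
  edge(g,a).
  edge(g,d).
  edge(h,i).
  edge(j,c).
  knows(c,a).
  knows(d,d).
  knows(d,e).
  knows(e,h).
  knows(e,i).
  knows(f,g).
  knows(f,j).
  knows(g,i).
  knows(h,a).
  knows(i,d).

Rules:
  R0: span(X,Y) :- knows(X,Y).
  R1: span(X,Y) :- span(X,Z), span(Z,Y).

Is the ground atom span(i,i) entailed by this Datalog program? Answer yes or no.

yes

round 1: derive span(c,a) via R0 from knows(c,a)
round 1: derive span(d,d) via R0 from knows(d,d)
round 1: derive span(d,e) via R0 from knows(d,e)
round 1: derive span(e,h) via R0 from knows(e,h)
round 1: derive span(e,i) via R0 from knows(e,i)
round 1: derive span(f,g) via R0 from knows(f,g)
round 1: derive span(f,j) via R0 from knows(f,j)
round 1: derive span(g,i) via R0 from knows(g,i)
round 1: derive span(h,a) via R0 from knows(h,a)
round 1: derive span(i,d) via R0 from knows(i,d)
round 2: derive span(d,h) via R1 from span(d,e), span(e,h)
round 2: derive span(d,i) via R1 from span(d,e), span(e,i)
round 2: derive span(e,a) via R1 from span(e,h), span(h,a)
round 2: derive span(e,d) via R1 from span(e,i), span(i,d)
round 2: derive span(f,i) via R1 from span(f,g), span(g,i)
round 2: derive span(g,d) via R1 from span(g,i), span(i,d)
round 2: derive span(i,e) via R1 from span(i,d), span(d,e)
round 3: derive span(d,a) via R1 from span(d,e), span(e,a)
round 3: derive span(e,e) via R1 from span(e,d), span(d,e)
round 3: derive span(f,d) via R1 from span(f,g), span(g,d)
round 3: derive span(f,e) via R1 from span(f,i), span(i,e)
round 3: derive span(g,e) via R1 from span(g,d), span(d,e)
round 3: derive span(g,h) via R1 from span(g,d), span(d,h)
round 3: derive span(i,a) via R1 from span(i,e), span(e,a)
round 3: derive span(i,h) via R1 from span(i,d), span(d,h)
round 3: derive span(i,i) via R1 from span(i,d), span(d,i)
round 4: derive span(f,a) via R1 from span(f,d), span(d,a)
round 4: derive span(f,h) via R1 from span(f,d), span(d,h)
round 4: derive span(g,a) via R1 from span(g,d), span(d,a)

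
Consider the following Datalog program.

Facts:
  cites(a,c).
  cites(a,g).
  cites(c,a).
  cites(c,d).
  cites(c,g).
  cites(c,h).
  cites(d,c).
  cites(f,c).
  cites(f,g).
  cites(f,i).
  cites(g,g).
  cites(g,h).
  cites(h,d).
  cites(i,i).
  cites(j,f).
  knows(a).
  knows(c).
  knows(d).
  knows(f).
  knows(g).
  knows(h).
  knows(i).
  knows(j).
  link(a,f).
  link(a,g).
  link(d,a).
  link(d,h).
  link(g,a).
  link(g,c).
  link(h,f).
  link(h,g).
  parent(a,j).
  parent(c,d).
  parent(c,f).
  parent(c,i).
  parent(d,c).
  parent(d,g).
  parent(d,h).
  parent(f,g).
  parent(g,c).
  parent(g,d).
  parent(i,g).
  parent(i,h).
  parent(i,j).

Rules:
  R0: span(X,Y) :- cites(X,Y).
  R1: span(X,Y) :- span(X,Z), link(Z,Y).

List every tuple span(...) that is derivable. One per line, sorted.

round 1: derive span(a,c) via R0 from cites(a,c)
round 1: derive span(a,g) via R0 from cites(a,g)
round 1: derive span(c,a) via R0 from cites(c,a)
round 1: derive span(c,d) via R0 from cites(c,d)
round 1: derive span(c,g) via R0 from cites(c,g)
round 1: derive span(c,h) via R0 from cites(c,h)
round 1: derive span(d,c) via R0 from cites(d,c)
round 1: derive span(f,c) via R0 from cites(f,c)
round 1: derive span(f,g) via R0 from cites(f,g)
round 1: derive span(f,i) via R0 from cites(f,i)
round 1: derive span(g,g) via R0 from cites(g,g)
round 1: derive span(g,h) via R0 from cites(g,h)
round 1: derive span(h,d) via R0 from cites(h,d)
round 1: derive span(i,i) via R0 from cites(i,i)
round 1: derive span(j,f) via R0 from cites(j,f)
round 2: derive span(a,a) via R1 from span(a,g), link(g,a)
round 2: derive span(c,c) via R1 from span(c,g), link(g,c)
round 2: derive span(c,f) via R1 from span(c,a), link(a,f)
round 2: derive span(f,a) via R1 from span(f,g), link(g,a)
round 2: derive span(g,a) via R1 from span(g,g), link(g,a)
round 2: derive span(g,c) via R1 from span(g,g), link(g,c)
round 2: derive span(g,f) via R1 from span(g,h), link(h,f)
round 2: derive span(h,a) via R1 from span(h,d), link(d,a)
round 2: derive span(h,h) via R1 from span(h,d), link(d,h)
round 3: derive span(a,f) via R1 from span(a,a), link(a,f)
round 3: derive span(f,f) via R1 from span(f,a), link(a,f)
round 3: derive span(h,f) via R1 from span(h,a), link(a,f)
round 3: derive span(h,g) via R1 from span(h,a), link(a,g)
round 4: derive span(h,c) via R1 from span(h,g), link(g,c)

span(a,a)
span(a,c)
span(a,f)
span(a,g)
span(c,a)
span(c,c)
span(c,d)
span(c,f)
span(c,g)
span(c,h)
span(d,c)
span(f,a)
span(f,c)
span(f,f)
span(f,g)
span(f,i)
span(g,a)
span(g,c)
span(g,f)
span(g,g)
span(g,h)
span(h,a)
span(h,c)
span(h,d)
span(h,f)
span(h,g)
span(h,h)
span(i,i)
span(j,f)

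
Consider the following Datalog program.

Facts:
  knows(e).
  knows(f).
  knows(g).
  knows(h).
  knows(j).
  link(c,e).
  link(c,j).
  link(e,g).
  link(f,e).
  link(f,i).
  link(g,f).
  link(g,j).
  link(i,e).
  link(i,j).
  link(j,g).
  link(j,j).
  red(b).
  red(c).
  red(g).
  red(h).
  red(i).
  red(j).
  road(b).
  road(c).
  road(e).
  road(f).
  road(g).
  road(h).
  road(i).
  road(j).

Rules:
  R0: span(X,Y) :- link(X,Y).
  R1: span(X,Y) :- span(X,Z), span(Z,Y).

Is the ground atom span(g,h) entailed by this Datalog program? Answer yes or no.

round 1: derive span(c,e) via R0 from link(c,e)
round 1: derive span(c,j) via R0 from link(c,j)
round 1: derive span(e,g) via R0 from link(e,g)
round 1: derive span(f,e) via R0 from link(f,e)
round 1: derive span(f,i) via R0 from link(f,i)
round 1: derive span(g,f) via R0 from link(g,f)
round 1: derive span(g,j) via R0 from link(g,j)
round 1: derive span(i,e) via R0 from link(i,e)
round 1: derive span(i,j) via R0 from link(i,j)
round 1: derive span(j,g) via R0 from link(j,g)
round 1: derive span(j,j) via R0 from link(j,j)
round 2: derive span(c,g) via R1 from span(c,e), span(e,g)
round 2: derive span(e,f) via R1 from span(e,g), span(g,f)
round 2: derive span(e,j) via R1 from span(e,g), span(g,j)
round 2: derive span(f,g) via R1 from span(f,e), span(e,g)
round 2: derive span(f,j) via R1 from span(f,i), span(i,j)
round 2: derive span(g,e) via R1 from span(g,f), span(f,e)
round 2: derive span(g,g) via R1 from span(g,j), span(j,g)
round 2: derive span(g,i) via R1 from span(g,f), span(f,i)
round 2: derive span(i,g) via R1 from span(i,e), span(e,g)
round 2: derive span(j,f) via R1 from span(j,g), span(g,f)
round 3: derive span(c,f) via R1 from span(c,e), span(e,f)
round 3: derive span(c,i) via R1 from span(c,g), span(g,i)
round 3: derive span(e,e) via R1 from span(e,f), span(f,e)
round 3: derive span(e,i) via R1 from span(e,f), span(f,i)
round 3: derive span(f,f) via R1 from span(f,e), span(e,f)
round 3: derive span(i,f) via R1 from span(i,e), span(e,f)
round 3: derive span(i,i) via R1 from span(i,g), span(g,i)
round 3: derive span(j,e) via R1 from span(j,f), span(f,e)
round 3: derive span(j,i) via R1 from span(j,f), span(f,i)

no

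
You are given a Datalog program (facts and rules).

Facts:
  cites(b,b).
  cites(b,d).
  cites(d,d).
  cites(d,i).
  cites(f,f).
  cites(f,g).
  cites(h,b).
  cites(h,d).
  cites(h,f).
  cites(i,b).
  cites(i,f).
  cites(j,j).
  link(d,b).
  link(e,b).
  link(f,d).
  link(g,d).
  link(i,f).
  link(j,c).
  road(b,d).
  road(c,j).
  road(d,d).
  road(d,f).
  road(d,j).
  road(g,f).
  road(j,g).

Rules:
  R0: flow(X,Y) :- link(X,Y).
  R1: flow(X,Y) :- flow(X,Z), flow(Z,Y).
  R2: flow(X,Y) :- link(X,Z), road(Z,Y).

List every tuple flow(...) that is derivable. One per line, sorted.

flow(d,b)
flow(d,d)
flow(e,b)
flow(e,d)
flow(f,b)
flow(f,c)
flow(f,d)
flow(f,f)
flow(f,j)
flow(g,b)
flow(g,c)
flow(g,d)
flow(g,f)
flow(g,j)
flow(i,b)
flow(i,c)
flow(i,d)
flow(i,f)
flow(i,j)
flow(j,c)
flow(j,j)

round 1: derive flow(d,b) via R0 from link(d,b)
round 1: derive flow(e,b) via R0 from link(e,b)
round 1: derive flow(f,d) via R0 from link(f,d)
round 1: derive flow(g,d) via R0 from link(g,d)
round 1: derive flow(i,f) via R0 from link(i,f)
round 1: derive flow(j,c) via R0 from link(j,c)
round 1: derive flow(d,d) via R2 from link(d,b), road(b,d)
round 1: derive flow(e,d) via R2 from link(e,b), road(b,d)
round 1: derive flow(f,f) via R2 from link(f,d), road(d,f)
round 1: derive flow(f,j) via R2 from link(f,d), road(d,j)
round 1: derive flow(g,f) via R2 from link(g,d), road(d,f)
round 1: derive flow(g,j) via R2 from link(g,d), road(d,j)
round 1: derive flow(j,j) via R2 from link(j,c), road(c,j)
round 2: derive flow(f,b) via R1 from flow(f,d), flow(d,b)
round 2: derive flow(f,c) via R1 from flow(f,j), flow(j,c)
round 2: derive flow(g,b) via R1 from flow(g,d), flow(d,b)
round 2: derive flow(g,c) via R1 from flow(g,j), flow(j,c)
round 2: derive flow(i,d) via R1 from flow(i,f), flow(f,d)
round 2: derive flow(i,j) via R1 from flow(i,f), flow(f,j)
round 3: derive flow(i,b) via R1 from flow(i,d), flow(d,b)
round 3: derive flow(i,c) via R1 from flow(i,f), flow(f,c)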